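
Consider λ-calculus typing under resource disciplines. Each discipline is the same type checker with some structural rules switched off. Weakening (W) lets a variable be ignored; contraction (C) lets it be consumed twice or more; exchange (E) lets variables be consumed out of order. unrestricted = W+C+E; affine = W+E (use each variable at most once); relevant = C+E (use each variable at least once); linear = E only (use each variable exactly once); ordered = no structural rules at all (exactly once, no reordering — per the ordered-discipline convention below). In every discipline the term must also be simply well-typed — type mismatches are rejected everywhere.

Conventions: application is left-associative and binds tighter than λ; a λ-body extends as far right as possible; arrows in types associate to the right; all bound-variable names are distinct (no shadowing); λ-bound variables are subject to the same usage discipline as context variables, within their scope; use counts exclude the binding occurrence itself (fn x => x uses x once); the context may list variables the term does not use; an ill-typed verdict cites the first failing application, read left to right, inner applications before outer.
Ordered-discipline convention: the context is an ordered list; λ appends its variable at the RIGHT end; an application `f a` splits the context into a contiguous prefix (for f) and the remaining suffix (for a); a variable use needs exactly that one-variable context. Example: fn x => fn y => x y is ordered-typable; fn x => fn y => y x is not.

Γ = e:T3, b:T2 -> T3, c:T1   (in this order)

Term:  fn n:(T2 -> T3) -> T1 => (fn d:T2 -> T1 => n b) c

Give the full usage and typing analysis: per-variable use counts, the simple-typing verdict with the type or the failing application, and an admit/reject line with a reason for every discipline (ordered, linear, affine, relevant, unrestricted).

use counts: e: 0×, b: 1×, c: 1×, n (λ-bound): 1×, d (λ-bound): 0×
left-to-right use order: n, b, c
typing: ill-typed: a function awaiting T2 -> T1 gets T1
ordered: ✗ — not simply typable
linear: ✗ — fails simple typing
affine: ✗ — a type mismatch blocks all five
relevant: ✗ — the type mismatch rejects it
unrestricted: ✗ — not simply typable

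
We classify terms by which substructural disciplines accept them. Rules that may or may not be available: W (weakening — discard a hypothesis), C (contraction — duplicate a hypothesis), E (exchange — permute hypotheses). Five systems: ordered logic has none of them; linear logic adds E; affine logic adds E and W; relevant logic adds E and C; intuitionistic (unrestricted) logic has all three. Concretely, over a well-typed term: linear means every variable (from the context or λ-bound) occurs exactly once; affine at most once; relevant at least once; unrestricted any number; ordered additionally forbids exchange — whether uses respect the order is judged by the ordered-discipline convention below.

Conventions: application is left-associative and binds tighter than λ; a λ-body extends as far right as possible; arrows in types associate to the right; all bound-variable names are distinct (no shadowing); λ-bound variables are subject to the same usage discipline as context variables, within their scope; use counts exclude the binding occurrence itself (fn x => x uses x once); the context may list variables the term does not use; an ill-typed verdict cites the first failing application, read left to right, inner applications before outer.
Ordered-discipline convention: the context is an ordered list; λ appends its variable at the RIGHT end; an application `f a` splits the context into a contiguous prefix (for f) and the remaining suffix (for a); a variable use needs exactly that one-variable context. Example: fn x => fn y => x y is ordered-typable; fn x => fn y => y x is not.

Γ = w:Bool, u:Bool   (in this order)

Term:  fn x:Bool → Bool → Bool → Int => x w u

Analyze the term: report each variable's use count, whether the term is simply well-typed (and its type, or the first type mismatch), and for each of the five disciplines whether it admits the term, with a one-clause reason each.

counts: w ×1, u ×1, x (bound) ×1
left-to-right use order: x, w, u
typing: well-typed at (Bool → Bool → Bool → Int) → Bool → Int
ordered: ✗ — needs exchange: uses follow x, w, u
linear: ✓ — w, u, x: one use apiece
affine: ✓ — w, u, x: no repeats, contraction unneeded
relevant: ✓ — w, u, x: all used, weakening unneeded
unrestricted: ✓ — well-typed at (Bool → Bool → Bool → Int) → Bool → Int; no restrictions here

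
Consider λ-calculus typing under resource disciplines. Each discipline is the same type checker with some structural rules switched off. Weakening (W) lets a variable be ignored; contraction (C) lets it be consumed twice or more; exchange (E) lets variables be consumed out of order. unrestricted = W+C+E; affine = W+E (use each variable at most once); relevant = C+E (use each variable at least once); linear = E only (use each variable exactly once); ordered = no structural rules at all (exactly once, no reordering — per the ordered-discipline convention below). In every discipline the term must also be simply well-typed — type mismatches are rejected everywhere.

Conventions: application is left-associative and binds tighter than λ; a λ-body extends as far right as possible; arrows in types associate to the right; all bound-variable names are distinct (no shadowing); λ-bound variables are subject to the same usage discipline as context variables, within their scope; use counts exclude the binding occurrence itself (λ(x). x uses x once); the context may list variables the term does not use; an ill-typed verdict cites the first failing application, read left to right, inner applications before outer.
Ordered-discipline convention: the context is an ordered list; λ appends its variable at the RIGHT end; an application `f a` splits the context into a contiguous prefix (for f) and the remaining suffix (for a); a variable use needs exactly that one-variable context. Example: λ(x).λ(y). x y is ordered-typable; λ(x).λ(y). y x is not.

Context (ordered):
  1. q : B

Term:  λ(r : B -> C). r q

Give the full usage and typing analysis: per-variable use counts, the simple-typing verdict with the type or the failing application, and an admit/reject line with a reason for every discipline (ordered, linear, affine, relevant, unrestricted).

variable uses: q: 1; r [bound]: 1
order of uses: r, q
typing: well-typed — term : (B -> C) -> C
ordered: ✗ — no contiguous prefix/suffix split fits r, q
linear: ✓ — single use per variable (q, r)
affine: ✓ — q, r: no repeats, contraction unneeded
relevant: ✓ — at least one use each (q, r)
unrestricted: ✓ — simply typable at (B -> C) -> C; W, C, E all held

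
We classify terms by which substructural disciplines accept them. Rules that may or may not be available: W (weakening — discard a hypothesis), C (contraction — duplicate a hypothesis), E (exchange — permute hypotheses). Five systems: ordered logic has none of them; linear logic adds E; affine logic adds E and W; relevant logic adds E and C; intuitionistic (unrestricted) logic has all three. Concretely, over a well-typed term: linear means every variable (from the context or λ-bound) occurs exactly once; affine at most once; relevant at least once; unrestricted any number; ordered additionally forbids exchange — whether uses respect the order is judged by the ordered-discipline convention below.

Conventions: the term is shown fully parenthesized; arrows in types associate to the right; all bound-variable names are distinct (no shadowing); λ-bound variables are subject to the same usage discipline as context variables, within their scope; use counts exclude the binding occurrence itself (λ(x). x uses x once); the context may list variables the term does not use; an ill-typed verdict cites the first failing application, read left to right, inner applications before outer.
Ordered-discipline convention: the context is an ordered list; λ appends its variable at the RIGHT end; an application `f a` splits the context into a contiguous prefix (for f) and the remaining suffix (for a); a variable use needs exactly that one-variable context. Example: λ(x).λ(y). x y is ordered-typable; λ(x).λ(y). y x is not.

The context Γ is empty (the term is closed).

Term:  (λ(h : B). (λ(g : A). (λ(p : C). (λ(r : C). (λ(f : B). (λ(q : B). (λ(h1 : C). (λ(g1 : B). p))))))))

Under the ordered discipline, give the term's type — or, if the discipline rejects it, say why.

not well-typed under ordered — h, g, r, f, q, h1, g1 never used (weakening)
usage: h (bound)=0; g (bound)=0; p (bound)=1; r (bound)=0; f (bound)=0; q (bound)=0; h1 (bound)=0; g1 (bound)=0
left-to-right use order: p
typing: well-typed — term : B -> A -> C -> C -> B -> B -> C -> B -> C
across the five disciplines: ordered ✗ · linear ✗ · affine ✓ · relevant ✗ · unrestricted ✓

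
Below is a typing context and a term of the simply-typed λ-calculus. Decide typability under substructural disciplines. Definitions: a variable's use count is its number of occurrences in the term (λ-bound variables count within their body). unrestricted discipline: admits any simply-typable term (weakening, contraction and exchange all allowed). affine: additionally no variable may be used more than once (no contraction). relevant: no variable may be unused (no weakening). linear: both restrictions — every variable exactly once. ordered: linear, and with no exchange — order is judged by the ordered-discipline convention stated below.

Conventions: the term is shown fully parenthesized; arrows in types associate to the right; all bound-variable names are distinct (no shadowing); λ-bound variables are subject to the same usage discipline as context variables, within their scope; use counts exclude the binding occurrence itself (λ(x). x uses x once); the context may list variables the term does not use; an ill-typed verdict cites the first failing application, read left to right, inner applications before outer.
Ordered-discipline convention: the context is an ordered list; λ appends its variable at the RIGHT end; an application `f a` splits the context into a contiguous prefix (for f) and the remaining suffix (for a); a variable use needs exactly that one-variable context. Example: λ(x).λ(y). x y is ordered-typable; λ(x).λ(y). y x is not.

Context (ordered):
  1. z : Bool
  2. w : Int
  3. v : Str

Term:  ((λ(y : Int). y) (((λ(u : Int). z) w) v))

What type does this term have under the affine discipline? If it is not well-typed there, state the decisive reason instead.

not well-typed under affine — not simply typable
counts: z: 1×; w: 1×; v: 1×; y (bound): 1×; u (bound): 0×
left-to-right use order: y, z, w, v
typing: ill-typed: applying a non-function (Bool)
across the five disciplines: ordered ✗ · linear ✗ · affine ✗ · relevant ✗ · unrestricted ✗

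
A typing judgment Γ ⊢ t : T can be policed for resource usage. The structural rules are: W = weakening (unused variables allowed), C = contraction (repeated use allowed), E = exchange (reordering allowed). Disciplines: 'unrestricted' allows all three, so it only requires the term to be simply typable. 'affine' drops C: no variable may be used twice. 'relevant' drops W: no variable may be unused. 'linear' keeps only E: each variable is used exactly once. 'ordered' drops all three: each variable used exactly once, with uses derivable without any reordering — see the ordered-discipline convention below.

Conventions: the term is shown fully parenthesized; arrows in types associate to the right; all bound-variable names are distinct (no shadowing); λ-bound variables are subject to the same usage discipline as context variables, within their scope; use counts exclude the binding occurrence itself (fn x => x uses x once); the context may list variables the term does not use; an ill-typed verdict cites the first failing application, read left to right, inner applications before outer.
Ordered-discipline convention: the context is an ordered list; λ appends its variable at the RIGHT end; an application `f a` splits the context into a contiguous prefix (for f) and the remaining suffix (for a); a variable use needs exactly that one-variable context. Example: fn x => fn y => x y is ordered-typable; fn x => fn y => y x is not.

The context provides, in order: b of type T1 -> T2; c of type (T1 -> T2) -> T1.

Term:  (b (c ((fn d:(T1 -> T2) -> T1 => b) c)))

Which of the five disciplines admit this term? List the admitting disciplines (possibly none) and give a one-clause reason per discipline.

admitting disciplines: unrestricted
use counts: b: 2; c: 2; d (λ-bound): 0
order of uses: b, c, b, c
typing: well-typed — term : T2
ordered: ✗, needs contraction — b ×2, c ×2; d never used (weakening)
linear: ✗, needs contraction — b ×2, c ×2; d never used (weakening)
affine: ✗, needs contraction — b ×2, c ×2
relevant: ✗, d never used (weakening)
unrestricted: ✓, simply typable at T2; W, C, E all held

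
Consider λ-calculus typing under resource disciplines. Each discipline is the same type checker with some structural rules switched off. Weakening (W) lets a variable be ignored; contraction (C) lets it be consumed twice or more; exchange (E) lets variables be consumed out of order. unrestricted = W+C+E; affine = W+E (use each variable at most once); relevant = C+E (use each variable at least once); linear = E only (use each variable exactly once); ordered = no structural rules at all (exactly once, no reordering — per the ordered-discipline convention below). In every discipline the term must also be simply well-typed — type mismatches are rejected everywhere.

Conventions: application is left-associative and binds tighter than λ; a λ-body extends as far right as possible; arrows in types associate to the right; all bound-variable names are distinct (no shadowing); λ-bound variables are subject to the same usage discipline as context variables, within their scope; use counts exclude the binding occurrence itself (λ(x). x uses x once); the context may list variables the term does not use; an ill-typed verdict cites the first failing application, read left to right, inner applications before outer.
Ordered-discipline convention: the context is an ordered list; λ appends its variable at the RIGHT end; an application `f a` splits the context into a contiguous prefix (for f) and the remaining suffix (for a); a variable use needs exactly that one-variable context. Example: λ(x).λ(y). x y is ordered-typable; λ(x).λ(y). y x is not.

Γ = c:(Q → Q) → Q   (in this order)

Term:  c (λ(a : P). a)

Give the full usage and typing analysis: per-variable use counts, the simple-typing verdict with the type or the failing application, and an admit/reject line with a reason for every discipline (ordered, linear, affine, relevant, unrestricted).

variable uses: c=1; a (λ-bound)=1
uses in reading order: c, a
typing: ill-typed: an application expects Q → Q but receives P → P
ordered: ✗ — the type mismatch rejects it
linear: ✗ — not simply typable
affine: ✗ — fails simple typing
relevant: ✗ — a type mismatch blocks all five
unrestricted: ✗ — the type mismatch rejects it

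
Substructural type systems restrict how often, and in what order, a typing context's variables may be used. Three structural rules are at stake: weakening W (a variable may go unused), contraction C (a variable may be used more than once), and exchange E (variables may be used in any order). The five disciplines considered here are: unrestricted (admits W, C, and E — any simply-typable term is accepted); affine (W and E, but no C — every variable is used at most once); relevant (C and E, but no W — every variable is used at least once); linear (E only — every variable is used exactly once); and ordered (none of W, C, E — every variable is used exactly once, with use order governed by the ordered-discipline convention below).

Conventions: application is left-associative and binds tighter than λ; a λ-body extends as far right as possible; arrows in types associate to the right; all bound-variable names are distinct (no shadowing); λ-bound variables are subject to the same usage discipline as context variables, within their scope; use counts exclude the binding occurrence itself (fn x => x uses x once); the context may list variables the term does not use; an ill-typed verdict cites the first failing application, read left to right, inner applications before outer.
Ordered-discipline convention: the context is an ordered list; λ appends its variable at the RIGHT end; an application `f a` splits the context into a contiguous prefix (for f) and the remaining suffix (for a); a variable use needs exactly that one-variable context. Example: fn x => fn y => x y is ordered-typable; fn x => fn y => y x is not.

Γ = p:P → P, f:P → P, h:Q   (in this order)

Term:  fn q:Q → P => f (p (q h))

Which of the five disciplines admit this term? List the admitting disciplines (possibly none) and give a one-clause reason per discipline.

admitting disciplines: linear, affine, relevant, unrestricted
variable uses: p ×1; f ×1; h ×1; q (bound) ×1
left-to-right use order: f, p, q, h
typing: well-typed at (Q → P) → P
ordered ✗ (no contiguous prefix/suffix split fits f, p, q, h)
linear ✓ (exactly-once usage across p, f, h, q)
affine ✓ (at most one use each (p, f, h, q))
relevant ✓ (at least one use each (p, f, h, q))
unrestricted ✓ (type-checks ((Q → P) → P) and nothing is barred)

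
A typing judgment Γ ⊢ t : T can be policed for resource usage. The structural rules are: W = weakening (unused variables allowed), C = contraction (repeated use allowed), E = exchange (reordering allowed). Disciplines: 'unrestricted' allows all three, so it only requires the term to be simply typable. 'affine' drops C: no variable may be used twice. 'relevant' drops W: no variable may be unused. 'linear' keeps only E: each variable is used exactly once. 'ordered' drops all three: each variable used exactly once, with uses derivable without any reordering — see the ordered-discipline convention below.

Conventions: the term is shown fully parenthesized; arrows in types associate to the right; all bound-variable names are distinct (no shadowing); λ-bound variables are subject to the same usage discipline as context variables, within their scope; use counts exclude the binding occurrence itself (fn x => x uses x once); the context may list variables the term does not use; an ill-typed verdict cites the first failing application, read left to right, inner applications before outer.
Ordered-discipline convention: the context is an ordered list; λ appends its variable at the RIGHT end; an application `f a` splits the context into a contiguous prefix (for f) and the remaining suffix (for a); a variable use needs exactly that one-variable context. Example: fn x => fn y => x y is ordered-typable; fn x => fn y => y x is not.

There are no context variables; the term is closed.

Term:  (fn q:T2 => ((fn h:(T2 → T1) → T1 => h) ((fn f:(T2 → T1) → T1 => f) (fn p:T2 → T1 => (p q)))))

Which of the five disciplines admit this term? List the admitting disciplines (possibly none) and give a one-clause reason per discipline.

admitting disciplines: linear, affine, relevant, unrestricted
usage: q (λ-bound): 1, h (λ-bound): 1, f (λ-bound): 1, p (λ-bound): 1
left-to-right use order: h, f, p, q
typing: well-typed — term : T2 → (T2 → T1) → T1
ordered: ✗, no contiguous prefix/suffix split fits h, f, p, q
linear: ✓, single use per variable (q, h, f, p)
affine: ✓, no duplicate uses among q, h, f, p
relevant: ✓, every one of q, h, f, p appears
unrestricted: ✓, typability at T2 → (T2 → T1) → T1 is all that's needed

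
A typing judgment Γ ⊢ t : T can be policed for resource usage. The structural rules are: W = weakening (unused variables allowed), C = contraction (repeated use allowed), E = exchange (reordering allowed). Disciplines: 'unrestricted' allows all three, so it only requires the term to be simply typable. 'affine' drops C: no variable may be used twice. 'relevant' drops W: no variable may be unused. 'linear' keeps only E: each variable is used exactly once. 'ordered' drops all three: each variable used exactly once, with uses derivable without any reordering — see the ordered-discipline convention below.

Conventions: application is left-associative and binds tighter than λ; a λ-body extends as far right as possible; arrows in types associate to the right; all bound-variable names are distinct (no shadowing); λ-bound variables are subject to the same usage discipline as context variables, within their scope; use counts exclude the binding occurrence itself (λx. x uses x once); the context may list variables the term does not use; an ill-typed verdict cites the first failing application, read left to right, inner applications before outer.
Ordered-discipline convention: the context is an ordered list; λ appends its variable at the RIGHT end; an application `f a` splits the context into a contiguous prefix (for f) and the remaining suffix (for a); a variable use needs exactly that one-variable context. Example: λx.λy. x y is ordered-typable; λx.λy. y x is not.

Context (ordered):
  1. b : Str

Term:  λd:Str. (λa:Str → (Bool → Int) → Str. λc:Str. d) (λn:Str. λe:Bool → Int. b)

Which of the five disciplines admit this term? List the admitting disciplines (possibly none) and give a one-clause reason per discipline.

admitting disciplines: affine, unrestricted
usage: b ×1; d [bound] ×1; a [bound] ×0; c [bound] ×0; n [bound] ×0; e [bound] ×0
order of uses: d, b
typing: well-typed — term : Str → Str → Str
ordered ✗ (unused: a, c, n, e — weakening required)
linear ✗ (unused: a, c, n, e — weakening required)
affine ✓ (at most one use each (b, d, a, c, n, e))
relevant ✗ (unused: a, c, n, e — weakening required)
unrestricted ✓ (well-typed at Str → Str → Str; no restrictions here)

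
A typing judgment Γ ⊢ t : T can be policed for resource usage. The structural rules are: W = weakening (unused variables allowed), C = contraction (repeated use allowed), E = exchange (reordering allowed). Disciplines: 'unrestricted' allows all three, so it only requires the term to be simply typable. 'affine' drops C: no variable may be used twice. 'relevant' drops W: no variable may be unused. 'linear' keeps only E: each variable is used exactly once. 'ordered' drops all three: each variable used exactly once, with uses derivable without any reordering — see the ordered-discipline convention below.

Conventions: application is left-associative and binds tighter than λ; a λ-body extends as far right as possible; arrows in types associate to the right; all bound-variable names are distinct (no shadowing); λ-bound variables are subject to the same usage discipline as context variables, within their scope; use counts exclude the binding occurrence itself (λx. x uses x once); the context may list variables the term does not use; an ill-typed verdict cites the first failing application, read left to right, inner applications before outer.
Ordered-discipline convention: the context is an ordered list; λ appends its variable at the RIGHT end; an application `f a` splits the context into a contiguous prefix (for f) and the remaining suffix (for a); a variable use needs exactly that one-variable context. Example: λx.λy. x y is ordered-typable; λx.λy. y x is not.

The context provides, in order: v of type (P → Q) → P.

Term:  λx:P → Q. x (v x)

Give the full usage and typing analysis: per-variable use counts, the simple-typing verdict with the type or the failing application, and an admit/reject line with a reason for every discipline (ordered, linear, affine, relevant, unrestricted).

usage: v ×1; x (bound) ×2
order of uses: x, v, x
typing: the term checks, with type (P → Q) → Q
ordered: ✗ — uses contraction: x ×2
linear: ✗ — uses contraction: x ×2
affine: ✗ — uses contraction: x ×2
relevant: ✓ — at least one use each (v, x)
unrestricted: ✓ — type-checks ((P → Q) → Q) and nothing is barred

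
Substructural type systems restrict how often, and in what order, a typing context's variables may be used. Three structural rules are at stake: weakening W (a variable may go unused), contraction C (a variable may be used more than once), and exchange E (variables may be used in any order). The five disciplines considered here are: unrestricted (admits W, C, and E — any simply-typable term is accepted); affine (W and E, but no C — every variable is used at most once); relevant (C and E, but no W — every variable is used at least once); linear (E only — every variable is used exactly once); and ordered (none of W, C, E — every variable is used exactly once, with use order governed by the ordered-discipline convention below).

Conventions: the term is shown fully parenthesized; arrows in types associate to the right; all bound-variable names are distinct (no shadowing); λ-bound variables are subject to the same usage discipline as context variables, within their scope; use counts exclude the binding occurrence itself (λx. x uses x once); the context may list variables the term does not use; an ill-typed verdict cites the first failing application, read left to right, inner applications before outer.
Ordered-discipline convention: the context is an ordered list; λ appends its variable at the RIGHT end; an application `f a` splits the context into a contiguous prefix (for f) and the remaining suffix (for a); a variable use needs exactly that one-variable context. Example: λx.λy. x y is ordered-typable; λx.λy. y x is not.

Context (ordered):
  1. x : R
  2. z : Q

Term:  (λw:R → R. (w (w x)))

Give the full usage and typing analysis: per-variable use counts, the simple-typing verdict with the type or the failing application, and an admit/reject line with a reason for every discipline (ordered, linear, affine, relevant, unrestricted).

counts: x: 1×; z: 0×; w (λ-bound): 2×
left-to-right use order: w, w, x
typing: well-typed at (R → R) → R
ordered: ✗, w ×2 used more than once (contraction); unused: z — weakening required
linear: ✗, w ×2 used more than once (contraction); unused: z — weakening required
affine: ✗, w ×2 used more than once (contraction)
relevant: ✗, unused: z — weakening required
unrestricted: ✓, typability at (R → R) → R is all that's needed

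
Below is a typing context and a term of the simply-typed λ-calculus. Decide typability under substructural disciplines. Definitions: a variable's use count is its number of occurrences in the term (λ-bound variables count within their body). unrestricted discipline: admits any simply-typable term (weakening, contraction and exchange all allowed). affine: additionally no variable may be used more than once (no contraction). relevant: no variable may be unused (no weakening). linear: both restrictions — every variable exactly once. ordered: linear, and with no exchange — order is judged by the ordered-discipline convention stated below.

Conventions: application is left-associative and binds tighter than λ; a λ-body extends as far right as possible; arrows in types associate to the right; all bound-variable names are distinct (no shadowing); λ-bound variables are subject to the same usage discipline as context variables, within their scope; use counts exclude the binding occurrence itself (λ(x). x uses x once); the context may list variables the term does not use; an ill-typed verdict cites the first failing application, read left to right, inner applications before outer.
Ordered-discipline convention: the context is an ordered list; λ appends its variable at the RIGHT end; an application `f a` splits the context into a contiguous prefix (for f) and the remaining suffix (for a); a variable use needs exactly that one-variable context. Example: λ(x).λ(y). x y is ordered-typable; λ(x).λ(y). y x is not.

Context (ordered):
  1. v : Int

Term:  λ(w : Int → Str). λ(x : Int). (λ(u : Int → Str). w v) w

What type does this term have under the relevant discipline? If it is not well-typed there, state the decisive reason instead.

not well-typed under relevant — x, u left unused
use counts: v: 1×, w [bound]: 2×, x [bound]: 0×, u [bound]: 0×
left-to-right use order: w, v, w
typing: well-typed — term : (Int → Str) → Int → Str
summary: ordered ✗ | linear ✗ | affine ✗ | relevant ✗ | unrestricted ✓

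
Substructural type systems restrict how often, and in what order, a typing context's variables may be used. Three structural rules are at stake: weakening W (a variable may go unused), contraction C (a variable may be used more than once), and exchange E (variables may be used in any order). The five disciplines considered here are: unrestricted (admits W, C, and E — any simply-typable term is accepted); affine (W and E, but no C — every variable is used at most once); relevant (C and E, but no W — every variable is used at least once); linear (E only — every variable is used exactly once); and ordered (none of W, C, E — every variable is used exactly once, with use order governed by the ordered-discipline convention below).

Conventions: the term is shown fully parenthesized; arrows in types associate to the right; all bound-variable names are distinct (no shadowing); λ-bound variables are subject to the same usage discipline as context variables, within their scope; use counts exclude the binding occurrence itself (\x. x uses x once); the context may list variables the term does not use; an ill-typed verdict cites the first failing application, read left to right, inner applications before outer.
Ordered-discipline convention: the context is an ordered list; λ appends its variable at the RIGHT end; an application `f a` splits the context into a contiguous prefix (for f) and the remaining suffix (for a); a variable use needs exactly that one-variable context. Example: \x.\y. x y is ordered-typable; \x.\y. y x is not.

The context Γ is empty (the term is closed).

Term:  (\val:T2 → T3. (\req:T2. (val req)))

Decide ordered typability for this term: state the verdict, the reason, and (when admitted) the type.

yes — one use each (val, req); ordered split holds; term : (T2 → T3) → T2 → T3
usage: val [bound]: 1×, req [bound]: 1×
left-to-right use order: val, req
typing: well-typed at (T2 → T3) → T2 → T3
summary: ordered ✓, linear ✓, affine ✓, relevant ✓, unrestricted ✓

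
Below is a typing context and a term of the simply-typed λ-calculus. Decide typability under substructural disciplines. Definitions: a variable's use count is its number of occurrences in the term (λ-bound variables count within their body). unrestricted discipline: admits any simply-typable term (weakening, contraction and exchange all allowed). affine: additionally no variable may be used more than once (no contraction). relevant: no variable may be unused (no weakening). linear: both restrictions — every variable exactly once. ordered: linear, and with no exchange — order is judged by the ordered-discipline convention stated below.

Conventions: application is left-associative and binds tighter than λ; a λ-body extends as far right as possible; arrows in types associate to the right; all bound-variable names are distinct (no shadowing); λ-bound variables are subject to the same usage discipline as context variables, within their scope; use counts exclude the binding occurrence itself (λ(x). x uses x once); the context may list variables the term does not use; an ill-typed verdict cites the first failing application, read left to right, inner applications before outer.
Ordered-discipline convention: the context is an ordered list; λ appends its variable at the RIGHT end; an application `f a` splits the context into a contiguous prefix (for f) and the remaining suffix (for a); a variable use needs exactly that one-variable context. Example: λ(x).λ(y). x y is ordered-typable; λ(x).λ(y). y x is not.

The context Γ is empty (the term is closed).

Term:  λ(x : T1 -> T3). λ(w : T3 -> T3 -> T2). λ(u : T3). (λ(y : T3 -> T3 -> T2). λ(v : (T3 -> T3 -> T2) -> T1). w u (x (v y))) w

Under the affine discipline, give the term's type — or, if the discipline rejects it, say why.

not well-typed under affine — needs contraction — w ×2
counts: x (λ-bound): 1; w (λ-bound): 2; u (λ-bound): 1; y (λ-bound): 1; v (λ-bound): 1
order of uses: w, u, x, v, y, w
typing: the term checks, with type (T1 -> T3) -> (T3 -> T3 -> T2) -> T3 -> ((T3 -> T3 -> T2) -> T1) -> T2
per-discipline verdicts: ordered ✗; linear ✗; affine ✗; relevant ✓; unrestricted ✓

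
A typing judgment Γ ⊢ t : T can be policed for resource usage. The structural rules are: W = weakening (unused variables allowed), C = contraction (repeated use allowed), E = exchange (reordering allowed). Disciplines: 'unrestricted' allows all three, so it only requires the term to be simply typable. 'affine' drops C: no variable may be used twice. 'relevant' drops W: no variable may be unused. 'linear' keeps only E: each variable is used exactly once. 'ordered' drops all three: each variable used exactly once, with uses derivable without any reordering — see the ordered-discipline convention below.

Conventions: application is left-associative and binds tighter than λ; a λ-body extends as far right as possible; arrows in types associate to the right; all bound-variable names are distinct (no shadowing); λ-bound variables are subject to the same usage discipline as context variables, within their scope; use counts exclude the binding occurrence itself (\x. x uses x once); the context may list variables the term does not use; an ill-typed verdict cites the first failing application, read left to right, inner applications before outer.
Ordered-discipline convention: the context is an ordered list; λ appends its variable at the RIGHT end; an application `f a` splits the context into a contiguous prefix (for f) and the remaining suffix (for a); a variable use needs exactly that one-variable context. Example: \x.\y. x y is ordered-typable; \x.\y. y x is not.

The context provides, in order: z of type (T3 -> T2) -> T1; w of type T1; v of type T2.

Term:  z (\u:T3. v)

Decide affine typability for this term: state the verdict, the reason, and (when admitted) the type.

yes — none of z, w, v, u used more than once; term : T1
variable uses: z=1; w=0; v=1; u [bound]=0
uses in reading order: z, v
typing: the term checks, with type T1
across the five disciplines: ordered ✗ · linear ✗ · affine ✓ · relevant ✗ · unrestricted ✓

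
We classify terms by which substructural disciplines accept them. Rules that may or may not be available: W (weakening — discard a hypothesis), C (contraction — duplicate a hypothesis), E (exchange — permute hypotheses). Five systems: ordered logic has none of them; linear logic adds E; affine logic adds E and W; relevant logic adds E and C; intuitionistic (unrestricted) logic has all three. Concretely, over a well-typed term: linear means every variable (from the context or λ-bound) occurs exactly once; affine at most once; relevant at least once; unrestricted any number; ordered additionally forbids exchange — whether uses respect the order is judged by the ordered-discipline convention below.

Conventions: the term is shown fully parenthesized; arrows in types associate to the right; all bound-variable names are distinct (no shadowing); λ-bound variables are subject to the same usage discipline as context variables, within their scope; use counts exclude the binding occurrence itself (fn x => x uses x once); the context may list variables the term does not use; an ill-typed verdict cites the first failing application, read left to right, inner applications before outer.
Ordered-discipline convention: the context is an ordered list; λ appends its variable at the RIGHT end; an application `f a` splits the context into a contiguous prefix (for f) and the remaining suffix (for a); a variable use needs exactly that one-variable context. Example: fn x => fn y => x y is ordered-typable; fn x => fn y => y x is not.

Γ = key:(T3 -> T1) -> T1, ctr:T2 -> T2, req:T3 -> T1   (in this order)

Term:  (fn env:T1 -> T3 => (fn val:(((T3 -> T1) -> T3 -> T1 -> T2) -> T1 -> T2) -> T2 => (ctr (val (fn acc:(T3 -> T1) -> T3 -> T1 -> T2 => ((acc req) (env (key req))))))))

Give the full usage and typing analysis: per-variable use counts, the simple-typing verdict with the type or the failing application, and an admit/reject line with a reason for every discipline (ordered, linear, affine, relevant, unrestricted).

use counts: key=1, ctr=1, req=2, env (bound)=1, val (bound)=1, acc (bound)=1
left-to-right use order: ctr, val, acc, req, env, key, req
typing: well-typed — term : (T1 -> T3) -> ((((T3 -> T1) -> T3 -> T1 -> T2) -> T1 -> T2) -> T2) -> T2
ordered: ✗ — repeated use of req ×2
linear: ✗ — repeated use of req ×2
affine: ✗ — repeated use of req ×2
relevant: ✓ — every one of key, ctr, req, env, val, acc appears
unrestricted: ✓ — well-typed at (T1 -> T3) -> ((((T3 -> T1) -> T3 -> T1 -> T2) -> T1 -> T2) -> T2) -> T2; no restrictions here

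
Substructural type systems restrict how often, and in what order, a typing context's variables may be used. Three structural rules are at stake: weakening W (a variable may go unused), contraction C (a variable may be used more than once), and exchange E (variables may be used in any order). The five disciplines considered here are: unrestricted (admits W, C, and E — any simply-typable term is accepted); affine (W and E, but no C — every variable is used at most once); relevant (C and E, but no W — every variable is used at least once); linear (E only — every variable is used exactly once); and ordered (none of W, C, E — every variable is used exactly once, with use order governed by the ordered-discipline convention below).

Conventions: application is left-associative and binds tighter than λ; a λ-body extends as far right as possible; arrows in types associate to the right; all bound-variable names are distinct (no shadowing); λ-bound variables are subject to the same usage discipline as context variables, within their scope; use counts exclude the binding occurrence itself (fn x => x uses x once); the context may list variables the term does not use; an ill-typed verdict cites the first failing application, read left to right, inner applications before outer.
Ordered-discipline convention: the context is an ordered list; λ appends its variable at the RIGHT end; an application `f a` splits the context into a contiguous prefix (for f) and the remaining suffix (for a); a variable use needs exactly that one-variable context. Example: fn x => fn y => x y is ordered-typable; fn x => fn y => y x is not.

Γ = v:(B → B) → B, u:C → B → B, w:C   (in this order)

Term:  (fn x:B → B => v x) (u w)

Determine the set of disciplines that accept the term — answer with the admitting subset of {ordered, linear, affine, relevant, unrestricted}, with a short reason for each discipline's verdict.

admitted in: ordered, linear, affine, relevant, unrestricted
use counts: v: 1×; u: 1×; w: 1×; x (bound): 1×
uses in reading order: v, x, u, w
typing: the term checks, with type B
ordered ✓ (one use each (v, u, w, x); ordered split holds)
linear ✓ (single use per variable (v, u, w, x))
affine ✓ (none of v, u, w, x used more than once)
relevant ✓ (v, u, w, x: all used, weakening unneeded)
unrestricted ✓ (well-typed at B; no restrictions here)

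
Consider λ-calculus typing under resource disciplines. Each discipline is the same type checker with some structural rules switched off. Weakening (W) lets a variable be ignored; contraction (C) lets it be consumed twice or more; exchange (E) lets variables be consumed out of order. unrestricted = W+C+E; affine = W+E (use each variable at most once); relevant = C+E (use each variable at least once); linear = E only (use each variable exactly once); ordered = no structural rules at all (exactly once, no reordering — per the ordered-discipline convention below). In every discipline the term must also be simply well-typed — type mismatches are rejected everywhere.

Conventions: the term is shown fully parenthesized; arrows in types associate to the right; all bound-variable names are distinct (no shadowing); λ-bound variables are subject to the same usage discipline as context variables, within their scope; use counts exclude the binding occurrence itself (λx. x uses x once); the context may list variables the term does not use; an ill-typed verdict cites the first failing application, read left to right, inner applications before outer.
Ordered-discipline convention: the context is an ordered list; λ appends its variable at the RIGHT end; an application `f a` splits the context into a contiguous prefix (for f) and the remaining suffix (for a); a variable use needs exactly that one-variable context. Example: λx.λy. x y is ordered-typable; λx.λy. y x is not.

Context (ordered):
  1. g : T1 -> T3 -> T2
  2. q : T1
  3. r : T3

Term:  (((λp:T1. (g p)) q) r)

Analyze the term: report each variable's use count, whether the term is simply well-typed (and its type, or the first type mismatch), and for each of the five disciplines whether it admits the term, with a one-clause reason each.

use counts: g: 1×; q: 1×; r: 1×; p (λ-bound): 1×
use order (left to right): g, p, q, r
typing: well-typed at T2
ordered ✓ (one use each (g, q, r, p); ordered split holds)
linear ✓ (each of g, q, r, p used exactly once)
affine ✓ (at most one use each (g, q, r, p))
relevant ✓ (none of g, q, r, p goes unused)
unrestricted ✓ (simply typable at T2; W, C, E all held)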